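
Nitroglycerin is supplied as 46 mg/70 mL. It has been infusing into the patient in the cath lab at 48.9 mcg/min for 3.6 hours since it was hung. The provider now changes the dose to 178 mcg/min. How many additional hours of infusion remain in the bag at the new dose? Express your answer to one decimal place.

3.3 hours

Initial rate:
48.9 mcg/min × 60 min/hr = 2934 mcg/hr
Concentration = 46 mg ÷ 70 mL = 0.6571429 mg/mL = 657.1429 mcg/mL
Rate = 2934 mcg/hr ÷ 657.1429 mcg/mL = 4.464783 mL/hr
Volume infused so far = 4.464783 mL/hr × 3.6 hr = 16.07322 mL
Volume remaining = 70 − 16.07322 = 53.92678 mL
New rate:
178 mcg/min × 60 min/hr = 10680 mcg/hr
Rate = 10680 mcg/hr ÷ 657.1429 mcg/mL = 16.25217 mL/hr
Time remaining = 53.92678 mL ÷ 16.25217 mL/hr = 3.318127 hr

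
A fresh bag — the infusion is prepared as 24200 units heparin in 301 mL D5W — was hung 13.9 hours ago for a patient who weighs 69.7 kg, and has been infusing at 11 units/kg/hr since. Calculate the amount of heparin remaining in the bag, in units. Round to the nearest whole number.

Dose = 11 units/kg/hr × 69.7 kg = 766.7 units/hr
Concentration = 24200 units ÷ 301 mL = 80.39867 units/mL
Rate = 766.7 units/hr ÷ 80.39867 units/mL = 9.536227 mL/hr
Volume infused = 9.536227 mL/hr × 13.9 hr = 132.5536 mL
Volume remaining = 301 − 132.5536 = 168.4464 mL
Drug remaining = 168.4464 mL × 80.39867 units/mL = 13542.87 units

13543 units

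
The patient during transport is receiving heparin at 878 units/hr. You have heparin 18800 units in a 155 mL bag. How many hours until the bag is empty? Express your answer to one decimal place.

21.4 hours

Concentration = 18800 units ÷ 155 mL = 121.2903 units/mL
Rate = 878 units/hr ÷ 121.2903 units/mL = 7.23883 mL/hr
Duration = 155 mL ÷ 7.23883 mL/hr = 21.4123 hr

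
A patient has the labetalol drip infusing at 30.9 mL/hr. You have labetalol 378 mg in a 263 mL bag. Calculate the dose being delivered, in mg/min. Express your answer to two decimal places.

0.74 mg/min

Concentration = 378 mg ÷ 263 mL = 1.437262 mg/mL
Drug rate = 30.9 mL/hr × 1.437262 mg/mL = 44.41141 mg/hr
44.41141 mg/hr ÷ 60 min/hr = 0.7401901 mg/min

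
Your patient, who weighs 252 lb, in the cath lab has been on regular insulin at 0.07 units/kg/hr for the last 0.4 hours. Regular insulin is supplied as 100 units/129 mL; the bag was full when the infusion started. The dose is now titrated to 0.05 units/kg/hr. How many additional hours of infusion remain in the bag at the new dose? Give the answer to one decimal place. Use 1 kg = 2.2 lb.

Initial rate:
Weight = 252 lb ÷ 2.2 lb/kg = 114.5455 kg
Dose = 0.07 units/kg/hr × 114.5455 kg = 8.018182 units/hr
Concentration = 100 units ÷ 129 mL = 0.7751938 units/mL
Rate = 8.018182 units/hr ÷ 0.7751938 units/mL = 10.34345 mL/hr
Volume infused so far = 10.34345 mL/hr × 0.4 hr = 4.137382 mL
Volume remaining = 129 − 4.137382 = 124.8626 mL
New rate:
Dose = 0.05 units/kg/hr × 114.5455 kg = 5.727273 units/hr
Rate = 5.727273 units/hr ÷ 0.7751938 units/mL = 7.388182 mL/hr
Time remaining = 124.8626 mL ÷ 7.388182 mL/hr = 16.90032 hr

16.9 hours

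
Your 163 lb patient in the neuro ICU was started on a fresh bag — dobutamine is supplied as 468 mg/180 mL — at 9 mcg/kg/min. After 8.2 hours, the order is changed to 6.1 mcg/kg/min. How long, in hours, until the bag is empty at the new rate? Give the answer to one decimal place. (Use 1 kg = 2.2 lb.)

5.2 hours

Initial rate:
Weight = 163 lb ÷ 2.2 lb/kg = 74.09091 kg
Dose = 9 mcg/kg/min × 74.09091 kg = 666.8182 mcg/min
666.8182 mcg/min × 60 min/hr = 40009.09 mcg/hr
Concentration = 468 mg ÷ 180 mL = 2.6 mg/mL = 2600 mcg/mL
Rate = 40009.09 mcg/hr ÷ 2600 mcg/mL = 15.38811 mL/hr
Volume infused so far = 15.38811 mL/hr × 8.2 hr = 126.1825 mL
Volume remaining = 180 − 126.1825 = 53.81748 mL
New rate:
Dose = 6.1 mcg/kg/min × 74.09091 kg = 451.9545 mcg/min
451.9545 mcg/min × 60 min/hr = 27117.27 mcg/hr
Rate = 27117.27 mcg/hr ÷ 2600 mcg/mL = 10.42972 mL/hr
Time remaining = 53.81748 mL ÷ 10.42972 mL/hr = 5.160012 hr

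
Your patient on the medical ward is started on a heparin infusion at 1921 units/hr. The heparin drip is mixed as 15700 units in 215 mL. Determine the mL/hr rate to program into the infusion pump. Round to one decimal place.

Concentration = 15700 units ÷ 215 mL = 73.02326 units/mL
Rate = 1921 units/hr ÷ 73.02326 units/mL = 26.30669 mL/hr

26.3 mL/hr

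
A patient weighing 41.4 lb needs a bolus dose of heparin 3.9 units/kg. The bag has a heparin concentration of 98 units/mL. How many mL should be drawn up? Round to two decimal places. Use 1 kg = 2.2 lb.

Weight = 41.4 lb ÷ 2.2 lb/kg = 18.81818 kg
Dose = 3.9 units/kg × 18.81818 kg = 73.39091 units
Volume = 73.39091 units ÷ 98 units/mL = 0.7488868 mL

0.75 mL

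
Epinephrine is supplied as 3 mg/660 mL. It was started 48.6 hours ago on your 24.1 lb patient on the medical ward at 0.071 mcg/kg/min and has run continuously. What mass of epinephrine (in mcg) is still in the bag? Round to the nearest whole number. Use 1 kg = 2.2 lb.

732 mcg

Weight = 24.1 lb ÷ 2.2 lb/kg = 10.95455 kg
Dose = 0.071 mcg/kg/min × 10.95455 kg = 0.7777727 mcg/min
0.7777727 mcg/min × 60 min/hr = 46.66636 mcg/hr
Concentration = 3 mg ÷ 660 mL = 0.004545455 mg/mL = 4.545455 mcg/mL
Rate = 46.66636 mcg/hr ÷ 4.545455 mcg/mL = 10.2666 mL/hr
Volume infused = 10.2666 mL/hr × 48.6 hr = 498.9568 mL
Volume remaining = 660 − 498.9568 = 161.0432 mL
Drug remaining = 161.0432 mL × 4.545455 mcg/mL = 732.0147 mcg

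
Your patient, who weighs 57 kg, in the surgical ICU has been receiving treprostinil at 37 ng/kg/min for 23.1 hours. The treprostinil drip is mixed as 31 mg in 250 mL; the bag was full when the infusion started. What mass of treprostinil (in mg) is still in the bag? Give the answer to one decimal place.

Dose = 37 ng/kg/min × 57 kg = 2109 ng/min
2109 ng/min × 60 min/hr = 126540 ng/hr
Concentration = 31 mg ÷ 250 mL = 0.124 mg/mL = 124000 ng/mL
Rate = 126540 ng/hr ÷ 124000 ng/mL = 1.020484 mL/hr
Volume infused = 1.020484 mL/hr × 23.1 hr = 23.57318 mL
Volume remaining = 250 − 23.57318 = 226.4268 mL
Drug remaining = 226.4268 mL × 124000 ng/mL = 28076926 ng = 28.07693 mg

28.1 mg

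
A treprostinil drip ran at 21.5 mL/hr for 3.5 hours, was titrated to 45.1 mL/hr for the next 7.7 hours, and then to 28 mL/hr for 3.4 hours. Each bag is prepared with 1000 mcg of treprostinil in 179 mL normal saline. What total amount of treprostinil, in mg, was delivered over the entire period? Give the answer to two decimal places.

Concentration = 1000 mcg ÷ 179 mL = 5.586592 mcg/mL
Stage 1: 21.5 mL/hr × 3.5 hr = 75.25 mL → 75.25 mL × 5.586592 mcg/mL = 420.3911 mcg
Stage 2: 45.1 mL/hr × 7.7 hr = 347.27 mL → 347.27 mL × 5.586592 mcg/mL = 1940.056 mcg
Stage 3: 28 mL/hr × 3.4 hr = 95.2 mL → 95.2 mL × 5.586592 mcg/mL = 531.8436 mcg
Total = 420.3911 + 1940.056 + 531.8436 = 2892.291 mcg = 2.892291 mg

2.89 mg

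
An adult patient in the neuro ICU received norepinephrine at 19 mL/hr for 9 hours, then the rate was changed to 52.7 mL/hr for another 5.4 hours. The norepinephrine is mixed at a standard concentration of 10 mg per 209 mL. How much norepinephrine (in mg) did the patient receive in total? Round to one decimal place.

Concentration = 10 mg ÷ 209 mL = 0.04784689 mg/mL
Stage 1: 19 mL/hr × 9 hr = 171 mL → 171 mL × 0.04784689 mg/mL = 8.181818 mg
Stage 2: 52.7 mL/hr × 5.4 hr = 284.58 mL → 284.58 mL × 0.04784689 mg/mL = 13.61627 mg
Total = 8.181818 + 13.61627 = 21.79809 mg

21.8 mg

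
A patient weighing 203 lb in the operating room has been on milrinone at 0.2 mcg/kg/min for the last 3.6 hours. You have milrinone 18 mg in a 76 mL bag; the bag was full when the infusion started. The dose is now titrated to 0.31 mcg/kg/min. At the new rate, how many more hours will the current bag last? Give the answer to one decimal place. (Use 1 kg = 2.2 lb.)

Initial rate:
Weight = 203 lb ÷ 2.2 lb/kg = 92.27273 kg
Dose = 0.2 mcg/kg/min × 92.27273 kg = 18.45455 mcg/min
18.45455 mcg/min × 60 min/hr = 1107.273 mcg/hr
Concentration = 18 mg ÷ 76 mL = 0.2368421 mg/mL = 236.8421 mcg/mL
Rate = 1107.273 mcg/hr ÷ 236.8421 mcg/mL = 4.675152 mL/hr
Volume infused so far = 4.675152 mL/hr × 3.6 hr = 16.83055 mL
Volume remaining = 76 − 16.83055 = 59.16945 mL
New rate:
Dose = 0.31 mcg/kg/min × 92.27273 kg = 28.60455 mcg/min
28.60455 mcg/min × 60 min/hr = 1716.273 mcg/hr
Rate = 1716.273 mcg/hr ÷ 236.8421 mcg/mL = 7.246485 mL/hr
Time remaining = 59.16945 mL ÷ 7.246485 mL/hr = 8.165263 hr

8.2 hours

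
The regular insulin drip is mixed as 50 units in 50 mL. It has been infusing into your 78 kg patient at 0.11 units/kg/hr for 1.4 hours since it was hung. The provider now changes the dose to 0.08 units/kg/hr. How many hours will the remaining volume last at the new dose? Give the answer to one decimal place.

6.1 hours

Initial rate:
Dose = 0.11 units/kg/hr × 78 kg = 8.58 units/hr
Concentration = 50 units ÷ 50 mL = 1 units/mL
Rate = 8.58 units/hr ÷ 1 units/mL = 8.58 mL/hr
Volume infused so far = 8.58 mL/hr × 1.4 hr = 12.012 mL
Volume remaining = 50 − 12.012 = 37.988 mL
New rate:
Dose = 0.08 units/kg/hr × 78 kg = 6.24 units/hr
Rate = 6.24 units/hr ÷ 1 units/mL = 6.24 mL/hr
Time remaining = 37.988 mL ÷ 6.24 mL/hr = 6.087821 hr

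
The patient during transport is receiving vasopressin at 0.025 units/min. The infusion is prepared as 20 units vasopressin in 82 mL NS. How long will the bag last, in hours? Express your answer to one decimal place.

13.3 hours

0.025 units/min × 60 min/hr = 1.5 units/hr
Concentration = 20 units ÷ 82 mL = 0.2439024 units/mL
Rate = 1.5 units/hr ÷ 0.2439024 units/mL = 6.15 mL/hr
Duration = 82 mL ÷ 6.15 mL/hr = 13.33333 hr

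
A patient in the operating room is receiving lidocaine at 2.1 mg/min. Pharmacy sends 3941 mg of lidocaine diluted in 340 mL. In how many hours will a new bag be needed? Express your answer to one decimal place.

31.3 hours

2.1 mg/min × 60 min/hr = 126 mg/hr
Concentration = 3941 mg ÷ 340 mL = 11.59118 mg/mL
Rate = 126 mg/hr ÷ 11.59118 mg/mL = 10.87034 mL/hr
Duration = 340 mL ÷ 10.87034 mL/hr = 31.27778 hr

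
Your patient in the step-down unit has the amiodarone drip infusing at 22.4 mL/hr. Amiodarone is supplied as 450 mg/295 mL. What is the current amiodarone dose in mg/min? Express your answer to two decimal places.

0.57 mg/min

Concentration = 450 mg ÷ 295 mL = 1.525424 mg/mL
Drug rate = 22.4 mL/hr × 1.525424 mg/mL = 34.16949 mg/hr
34.16949 mg/hr ÷ 60 min/hr = 0.5694915 mg/min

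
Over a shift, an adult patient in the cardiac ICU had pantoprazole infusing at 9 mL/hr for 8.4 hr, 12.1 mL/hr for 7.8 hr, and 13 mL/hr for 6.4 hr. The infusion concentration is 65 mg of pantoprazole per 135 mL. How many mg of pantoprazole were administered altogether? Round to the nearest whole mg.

Concentration = 65 mg ÷ 135 mL = 0.4814815 mg/mL
Stage 1: 9 mL/hr × 8.4 hr = 75.6 mL → 75.6 mL × 0.4814815 mg/mL = 36.4 mg
Stage 2: 12.1 mL/hr × 7.8 hr = 94.38 mL → 94.38 mL × 0.4814815 mg/mL = 45.44222 mg
Stage 3: 13 mL/hr × 6.4 hr = 83.2 mL → 83.2 mL × 0.4814815 mg/mL = 40.05926 mg
Total = 36.4 + 45.44222 + 40.05926 = 121.9015 mg

122 mg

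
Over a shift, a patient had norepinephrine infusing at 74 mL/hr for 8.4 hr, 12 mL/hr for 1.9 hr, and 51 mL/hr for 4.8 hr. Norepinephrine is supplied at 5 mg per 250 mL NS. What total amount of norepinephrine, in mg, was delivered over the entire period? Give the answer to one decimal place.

17.8 mg

Concentration = 5 mg ÷ 250 mL = 0.02 mg/mL
Stage 1: 74 mL/hr × 8.4 hr = 621.6 mL → 621.6 mL × 0.02 mg/mL = 12.432 mg
Stage 2: 12 mL/hr × 1.9 hr = 22.8 mL → 22.8 mL × 0.02 mg/mL = 0.456 mg
Stage 3: 51 mL/hr × 4.8 hr = 244.8 mL → 244.8 mL × 0.02 mg/mL = 4.896 mg
Total = 12.432 + 0.456 + 4.896 = 17.784 mg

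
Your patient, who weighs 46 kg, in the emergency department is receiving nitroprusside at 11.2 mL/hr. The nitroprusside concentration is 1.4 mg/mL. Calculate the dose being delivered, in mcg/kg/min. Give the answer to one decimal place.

5.7 mcg/kg/min

Concentration = 1.4 mg/mL = 1400 mcg/mL
Drug rate = 11.2 mL/hr × 1400 mcg/mL = 15680 mcg/hr
15680 mcg/hr ÷ 60 min/hr = 261.3333 mcg/min
261.3333 mcg/min ÷ 46 kg = 5.681159 mcg/kg/min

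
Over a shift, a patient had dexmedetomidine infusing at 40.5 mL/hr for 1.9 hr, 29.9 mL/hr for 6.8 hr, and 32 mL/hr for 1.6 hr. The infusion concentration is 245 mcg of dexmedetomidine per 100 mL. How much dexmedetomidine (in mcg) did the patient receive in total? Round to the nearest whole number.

812 mcg

Concentration = 245 mcg ÷ 100 mL = 2.45 mcg/mL
Stage 1: 40.5 mL/hr × 1.9 hr = 76.95 mL → 76.95 mL × 2.45 mcg/mL = 188.5275 mcg
Stage 2: 29.9 mL/hr × 6.8 hr = 203.32 mL → 203.32 mL × 2.45 mcg/mL = 498.134 mcg
Stage 3: 32 mL/hr × 1.6 hr = 51.2 mL → 51.2 mL × 2.45 mcg/mL = 125.44 mcg
Total = 188.5275 + 498.134 + 125.44 = 812.1015 mcg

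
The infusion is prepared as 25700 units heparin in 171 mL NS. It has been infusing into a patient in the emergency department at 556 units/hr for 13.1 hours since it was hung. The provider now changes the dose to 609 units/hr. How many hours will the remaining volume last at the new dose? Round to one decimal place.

Initial rate:
Concentration = 25700 units ÷ 171 mL = 150.2924 units/mL
Rate = 556 units/hr ÷ 150.2924 units/mL = 3.699455 mL/hr
Volume infused so far = 3.699455 mL/hr × 13.1 hr = 48.46286 mL
Volume remaining = 171 − 48.46286 = 122.5371 mL
New rate:
Rate = 609 units/hr ÷ 150.2924 units/mL = 4.052101 mL/hr
Time remaining = 122.5371 mL ÷ 4.052101 mL/hr = 30.24039 hr

30.2 hours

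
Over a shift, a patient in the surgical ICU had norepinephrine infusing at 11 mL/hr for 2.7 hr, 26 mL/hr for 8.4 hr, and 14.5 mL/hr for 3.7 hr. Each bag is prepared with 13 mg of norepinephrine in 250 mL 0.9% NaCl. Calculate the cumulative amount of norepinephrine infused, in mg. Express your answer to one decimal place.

15.7 mg

Concentration = 13 mg ÷ 250 mL = 0.052 mg/mL
Stage 1: 11 mL/hr × 2.7 hr = 29.7 mL → 29.7 mL × 0.052 mg/mL = 1.5444 mg
Stage 2: 26 mL/hr × 8.4 hr = 218.4 mL → 218.4 mL × 0.052 mg/mL = 11.3568 mg
Stage 3: 14.5 mL/hr × 3.7 hr = 53.65 mL → 53.65 mL × 0.052 mg/mL = 2.7898 mg
Total = 1.5444 + 11.3568 + 2.7898 = 15.691 mg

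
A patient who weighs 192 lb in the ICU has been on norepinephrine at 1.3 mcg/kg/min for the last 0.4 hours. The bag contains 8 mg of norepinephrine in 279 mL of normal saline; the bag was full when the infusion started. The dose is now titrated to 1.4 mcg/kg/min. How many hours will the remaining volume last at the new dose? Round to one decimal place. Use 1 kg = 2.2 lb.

0.7 hours

Initial rate:
Weight = 192 lb ÷ 2.2 lb/kg = 87.27273 kg
Dose = 1.3 mcg/kg/min × 87.27273 kg = 113.4545 mcg/min
113.4545 mcg/min × 60 min/hr = 6807.273 mcg/hr
Concentration = 8 mg ÷ 279 mL = 0.02867384 mg/mL = 28.67384 mcg/mL
Rate = 6807.273 mcg/hr ÷ 28.67384 mcg/mL = 237.4036 mL/hr
Volume infused so far = 237.4036 mL/hr × 0.4 hr = 94.96145 mL
Volume remaining = 279 − 94.96145 = 184.0385 mL
New rate:
Dose = 1.4 mcg/kg/min × 87.27273 kg = 122.1818 mcg/min
122.1818 mcg/min × 60 min/hr = 7330.909 mcg/hr
Rate = 7330.909 mcg/hr ÷ 28.67384 mcg/mL = 255.6655 mL/hr
Time remaining = 184.0385 mL ÷ 255.6655 mL/hr = 0.7198413 hr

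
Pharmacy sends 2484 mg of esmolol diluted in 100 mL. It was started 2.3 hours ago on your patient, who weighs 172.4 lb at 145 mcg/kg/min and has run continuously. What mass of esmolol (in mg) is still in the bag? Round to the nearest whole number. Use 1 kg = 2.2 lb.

916 mg

Weight = 172.4 lb ÷ 2.2 lb/kg = 78.36364 kg
Dose = 145 mcg/kg/min × 78.36364 kg = 11362.73 mcg/min
11362.73 mcg/min × 60 min/hr = 681763.6 mcg/hr
Concentration = 2484 mg ÷ 100 mL = 24.84 mg/mL = 24840 mcg/mL
Rate = 681763.6 mcg/hr ÷ 24840 mcg/mL = 27.4462 mL/hr
Volume infused = 27.4462 mL/hr × 2.3 hr = 63.12626 mL
Volume remaining = 100 − 63.12626 = 36.87374 mL
Drug remaining = 36.87374 mL × 24840 mcg/mL = 915943.6 mcg = 915.9436 mg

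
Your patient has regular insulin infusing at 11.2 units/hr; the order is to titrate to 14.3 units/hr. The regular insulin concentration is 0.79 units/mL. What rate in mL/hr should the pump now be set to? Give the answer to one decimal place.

18.1 mL/hr

Rate = 14.3 units/hr ÷ 0.79 units/mL = 18.10127 mL/hr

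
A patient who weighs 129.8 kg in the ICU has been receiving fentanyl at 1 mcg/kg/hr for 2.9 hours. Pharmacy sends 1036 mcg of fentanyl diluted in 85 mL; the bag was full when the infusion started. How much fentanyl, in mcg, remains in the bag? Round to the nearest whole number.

660 mcg

Dose = 1 mcg/kg/hr × 129.8 kg = 129.8 mcg/hr
Concentration = 1036 mcg ÷ 85 mL = 12.18824 mcg/mL
Rate = 129.8 mcg/hr ÷ 12.18824 mcg/mL = 10.64961 mL/hr
Volume infused = 10.64961 mL/hr × 2.9 hr = 30.88388 mL
Volume remaining = 85 − 30.88388 = 54.11612 mL
Drug remaining = 54.11612 mL × 12.18824 mcg/mL = 659.58 mcg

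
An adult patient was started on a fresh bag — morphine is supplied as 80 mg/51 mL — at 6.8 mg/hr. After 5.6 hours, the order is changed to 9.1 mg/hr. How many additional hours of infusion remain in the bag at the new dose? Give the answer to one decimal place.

4.6 hours

Initial rate:
Concentration = 80 mg ÷ 51 mL = 1.568627 mg/mL
Rate = 6.8 mg/hr ÷ 1.568627 mg/mL = 4.335 mL/hr
Volume infused so far = 4.335 mL/hr × 5.6 hr = 24.276 mL
Volume remaining = 51 − 24.276 = 26.724 mL
New rate:
Rate = 9.1 mg/hr ÷ 1.568627 mg/mL = 5.80125 mL/hr
Time remaining = 26.724 mL ÷ 5.80125 mL/hr = 4.606593 hr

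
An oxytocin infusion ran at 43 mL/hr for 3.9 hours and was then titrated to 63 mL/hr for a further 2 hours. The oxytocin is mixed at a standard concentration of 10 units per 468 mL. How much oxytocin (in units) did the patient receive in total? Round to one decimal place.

Concentration = 10 units ÷ 468 mL = 0.02136752 units/mL
Stage 1: 43 mL/hr × 3.9 hr = 167.7 mL → 167.7 mL × 0.02136752 units/mL = 3.583333 units
Stage 2: 63 mL/hr × 2 hr = 126 mL → 126 mL × 0.02136752 units/mL = 2.692308 units
Total = 3.583333 + 2.692308 = 6.275641 units

6.3 units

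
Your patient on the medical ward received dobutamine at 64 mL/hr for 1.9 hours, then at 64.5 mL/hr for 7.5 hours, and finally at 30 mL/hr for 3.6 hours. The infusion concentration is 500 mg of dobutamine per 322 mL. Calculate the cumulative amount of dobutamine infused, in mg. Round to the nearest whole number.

Concentration = 500 mg ÷ 322 mL = 1.552795 mg/mL
Stage 1: 64 mL/hr × 1.9 hr = 121.6 mL → 121.6 mL × 1.552795 mg/mL = 188.8199 mg
Stage 2: 64.5 mL/hr × 7.5 hr = 483.75 mL → 483.75 mL × 1.552795 mg/mL = 751.1646 mg
Stage 3: 30 mL/hr × 3.6 hr = 108 mL → 108 mL × 1.552795 mg/mL = 167.7019 mg
Total = 188.8199 + 751.1646 + 167.7019 = 1107.686 mg

1108 mg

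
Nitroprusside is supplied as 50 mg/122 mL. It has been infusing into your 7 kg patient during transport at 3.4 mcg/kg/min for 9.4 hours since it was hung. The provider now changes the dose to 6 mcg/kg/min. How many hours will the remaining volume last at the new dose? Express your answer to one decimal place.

Initial rate:
Dose = 3.4 mcg/kg/min × 7 kg = 23.8 mcg/min
23.8 mcg/min × 60 min/hr = 1428 mcg/hr
Concentration = 50 mg ÷ 122 mL = 0.4098361 mg/mL = 409.8361 mcg/mL
Rate = 1428 mcg/hr ÷ 409.8361 mcg/mL = 3.48432 mL/hr
Volume infused so far = 3.48432 mL/hr × 9.4 hr = 32.75261 mL
Volume remaining = 122 − 32.75261 = 89.24739 mL
New rate:
Dose = 6 mcg/kg/min × 7 kg = 42 mcg/min
42 mcg/min × 60 min/hr = 2520 mcg/hr
Rate = 2520 mcg/hr ÷ 409.8361 mcg/mL = 6.1488 mL/hr
Time remaining = 89.24739 mL ÷ 6.1488 mL/hr = 14.5146 hr

14.5 hours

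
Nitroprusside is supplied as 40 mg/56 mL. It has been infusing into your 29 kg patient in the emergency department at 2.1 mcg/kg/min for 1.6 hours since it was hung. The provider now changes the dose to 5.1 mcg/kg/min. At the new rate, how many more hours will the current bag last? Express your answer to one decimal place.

3.8 hours

Initial rate:
Dose = 2.1 mcg/kg/min × 29 kg = 60.9 mcg/min
60.9 mcg/min × 60 min/hr = 3654 mcg/hr
Concentration = 40 mg ÷ 56 mL = 0.7142857 mg/mL = 714.2857 mcg/mL
Rate = 3654 mcg/hr ÷ 714.2857 mcg/mL = 5.1156 mL/hr
Volume infused so far = 5.1156 mL/hr × 1.6 hr = 8.18496 mL
Volume remaining = 56 − 8.18496 = 47.81504 mL
New rate:
Dose = 5.1 mcg/kg/min × 29 kg = 147.9 mcg/min
147.9 mcg/min × 60 min/hr = 8874 mcg/hr
Rate = 8874 mcg/hr ÷ 714.2857 mcg/mL = 12.4236 mL/hr
Time remaining = 47.81504 mL ÷ 12.4236 mL/hr = 3.848727 hr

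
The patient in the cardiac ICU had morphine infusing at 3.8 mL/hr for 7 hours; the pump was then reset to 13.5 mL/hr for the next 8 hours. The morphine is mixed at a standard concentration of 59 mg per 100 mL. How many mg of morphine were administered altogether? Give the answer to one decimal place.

79.4 mg

Concentration = 59 mg ÷ 100 mL = 0.59 mg/mL
Stage 1: 3.8 mL/hr × 7 hr = 26.6 mL → 26.6 mL × 0.59 mg/mL = 15.694 mg
Stage 2: 13.5 mL/hr × 8 hr = 108 mL → 108 mL × 0.59 mg/mL = 63.72 mg
Total = 15.694 + 63.72 = 79.414 mg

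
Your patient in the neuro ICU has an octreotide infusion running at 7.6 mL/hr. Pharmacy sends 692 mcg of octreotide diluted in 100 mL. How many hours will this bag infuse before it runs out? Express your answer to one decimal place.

13.2 hours

Duration = 100 mL ÷ 7.6 mL/hr = 13.15789 hr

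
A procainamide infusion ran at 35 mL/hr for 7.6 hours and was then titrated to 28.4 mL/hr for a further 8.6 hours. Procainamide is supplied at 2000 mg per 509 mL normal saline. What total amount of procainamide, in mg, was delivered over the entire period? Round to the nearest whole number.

2005 mg

Concentration = 2000 mg ÷ 509 mL = 3.929273 mg/mL
Stage 1: 35 mL/hr × 7.6 hr = 266 mL → 266 mL × 3.929273 mg/mL = 1045.187 mg
Stage 2: 28.4 mL/hr × 8.6 hr = 244.24 mL → 244.24 mL × 3.929273 mg/mL = 959.6857 mg
Total = 1045.187 + 959.6857 = 2004.872 mg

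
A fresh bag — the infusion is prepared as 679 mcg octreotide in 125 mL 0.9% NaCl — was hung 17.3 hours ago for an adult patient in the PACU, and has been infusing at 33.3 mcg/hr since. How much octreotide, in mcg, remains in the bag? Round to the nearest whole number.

103 mcg

Concentration = 679 mcg ÷ 125 mL = 5.432 mcg/mL
Rate = 33.3 mcg/hr ÷ 5.432 mcg/mL = 6.130339 mL/hr
Volume infused = 6.130339 mL/hr × 17.3 hr = 106.0549 mL
Volume remaining = 125 − 106.0549 = 18.94514 mL
Drug remaining = 18.94514 mL × 5.432 mcg/mL = 102.91 mcg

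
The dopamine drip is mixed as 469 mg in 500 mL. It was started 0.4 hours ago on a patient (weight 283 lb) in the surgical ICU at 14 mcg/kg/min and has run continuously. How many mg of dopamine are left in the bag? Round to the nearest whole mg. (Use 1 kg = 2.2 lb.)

426 mg

Weight = 283 lb ÷ 2.2 lb/kg = 128.6364 kg
Dose = 14 mcg/kg/min × 128.6364 kg = 1800.909 mcg/min
1800.909 mcg/min × 60 min/hr = 108054.5 mcg/hr
Concentration = 469 mg ÷ 500 mL = 0.938 mg/mL = 938 mcg/mL
Rate = 108054.5 mcg/hr ÷ 938 mcg/mL = 115.1967 mL/hr
Volume infused = 115.1967 mL/hr × 0.4 hr = 46.0787 mL
Volume remaining = 500 − 46.0787 = 453.9213 mL
Drug remaining = 453.9213 mL × 938 mcg/mL = 425778.2 mcg = 425.7782 mg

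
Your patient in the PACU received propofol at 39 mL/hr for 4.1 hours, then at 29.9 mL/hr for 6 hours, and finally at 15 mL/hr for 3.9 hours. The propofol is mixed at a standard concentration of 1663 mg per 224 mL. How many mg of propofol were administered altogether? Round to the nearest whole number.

2953 mg

Concentration = 1663 mg ÷ 224 mL = 7.424107 mg/mL
Stage 1: 39 mL/hr × 4.1 hr = 159.9 mL → 159.9 mL × 7.424107 mg/mL = 1187.115 mg
Stage 2: 29.9 mL/hr × 6 hr = 179.4 mL → 179.4 mL × 7.424107 mg/mL = 1331.885 mg
Stage 3: 15 mL/hr × 3.9 hr = 58.5 mL → 58.5 mL × 7.424107 mg/mL = 434.3103 mg
Total = 1187.115 + 1331.885 + 434.3103 = 2953.31 mg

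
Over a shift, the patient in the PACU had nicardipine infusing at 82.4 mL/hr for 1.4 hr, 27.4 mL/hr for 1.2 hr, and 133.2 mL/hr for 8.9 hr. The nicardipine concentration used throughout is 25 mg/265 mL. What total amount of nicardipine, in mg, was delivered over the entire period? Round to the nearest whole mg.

Concentration = 25 mg ÷ 265 mL = 0.09433962 mg/mL
Stage 1: 82.4 mL/hr × 1.4 hr = 115.36 mL → 115.36 mL × 0.09433962 mg/mL = 10.88302 mg
Stage 2: 27.4 mL/hr × 1.2 hr = 32.88 mL → 32.88 mL × 0.09433962 mg/mL = 3.101887 mg
Stage 3: 133.2 mL/hr × 8.9 hr = 1185.48 mL → 1185.48 mL × 0.09433962 mg/mL = 111.8377 mg
Total = 10.88302 + 3.101887 + 111.8377 = 125.8226 mg

126 mg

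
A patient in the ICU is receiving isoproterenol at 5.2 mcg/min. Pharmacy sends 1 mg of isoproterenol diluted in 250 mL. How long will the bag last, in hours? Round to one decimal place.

3.2 hours

5.2 mcg/min × 60 min/hr = 312 mcg/hr
Concentration = 1 mg ÷ 250 mL = 0.004 mg/mL = 4 mcg/mL
Rate = 312 mcg/hr ÷ 4 mcg/mL = 78 mL/hr
Duration = 250 mL ÷ 78 mL/hr = 3.205128 hr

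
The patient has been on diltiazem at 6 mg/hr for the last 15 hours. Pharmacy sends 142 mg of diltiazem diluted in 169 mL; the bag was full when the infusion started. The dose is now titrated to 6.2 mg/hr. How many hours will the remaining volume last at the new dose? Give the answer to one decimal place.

Initial rate:
Concentration = 142 mg ÷ 169 mL = 0.8402367 mg/mL
Rate = 6 mg/hr ÷ 0.8402367 mg/mL = 7.140845 mL/hr
Volume infused so far = 7.140845 mL/hr × 15 hr = 107.1127 mL
Volume remaining = 169 − 107.1127 = 61.88732 mL
New rate:
Rate = 6.2 mg/hr ÷ 0.8402367 mg/mL = 7.378873 mL/hr
Time remaining = 61.88732 mL ÷ 7.378873 mL/hr = 8.387097 hr

8.4 hours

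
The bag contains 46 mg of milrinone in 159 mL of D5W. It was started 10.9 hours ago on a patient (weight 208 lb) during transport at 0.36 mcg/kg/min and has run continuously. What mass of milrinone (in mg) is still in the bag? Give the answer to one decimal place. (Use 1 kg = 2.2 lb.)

23.7 mg

Weight = 208 lb ÷ 2.2 lb/kg = 94.54545 kg
Dose = 0.36 mcg/kg/min × 94.54545 kg = 34.03636 mcg/min
34.03636 mcg/min × 60 min/hr = 2042.182 mcg/hr
Concentration = 46 mg ÷ 159 mL = 0.2893082 mg/mL = 289.3082 mcg/mL
Rate = 2042.182 mcg/hr ÷ 289.3082 mcg/mL = 7.058846 mL/hr
Volume infused = 7.058846 mL/hr × 10.9 hr = 76.94142 mL
Volume remaining = 159 − 76.94142 = 82.05858 mL
Drug remaining = 82.05858 mL × 289.3082 mcg/mL = 23740.22 mcg = 23.74022 mg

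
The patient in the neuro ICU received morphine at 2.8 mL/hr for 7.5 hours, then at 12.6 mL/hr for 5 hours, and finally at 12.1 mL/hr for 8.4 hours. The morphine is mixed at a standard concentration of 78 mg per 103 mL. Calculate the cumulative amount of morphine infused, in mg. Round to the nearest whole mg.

Concentration = 78 mg ÷ 103 mL = 0.7572816 mg/mL
Stage 1: 2.8 mL/hr × 7.5 hr = 21 mL → 21 mL × 0.7572816 mg/mL = 15.90291 mg
Stage 2: 12.6 mL/hr × 5 hr = 63 mL → 63 mL × 0.7572816 mg/mL = 47.70874 mg
Stage 3: 12.1 mL/hr × 8.4 hr = 101.64 mL → 101.64 mL × 0.7572816 mg/mL = 76.9701 mg
Total = 15.90291 + 47.70874 + 76.9701 = 140.5817 mg

141 mg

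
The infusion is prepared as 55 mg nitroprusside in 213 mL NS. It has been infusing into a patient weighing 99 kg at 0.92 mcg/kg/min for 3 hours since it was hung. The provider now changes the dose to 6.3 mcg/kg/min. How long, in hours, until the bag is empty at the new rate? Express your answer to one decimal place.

Initial rate:
Dose = 0.92 mcg/kg/min × 99 kg = 91.08 mcg/min
91.08 mcg/min × 60 min/hr = 5464.8 mcg/hr
Concentration = 55 mg ÷ 213 mL = 0.258216 mg/mL = 258.216 mcg/mL
Rate = 5464.8 mcg/hr ÷ 258.216 mcg/mL = 21.16368 mL/hr
Volume infused so far = 21.16368 mL/hr × 3 hr = 63.49104 mL
Volume remaining = 213 − 63.49104 = 149.509 mL
New rate:
Dose = 6.3 mcg/kg/min × 99 kg = 623.7 mcg/min
623.7 mcg/min × 60 min/hr = 37422 mcg/hr
Rate = 37422 mcg/hr ÷ 258.216 mcg/mL = 144.9252 mL/hr
Time remaining = 149.509 mL ÷ 144.9252 mL/hr = 1.031628 hr

1.0 hours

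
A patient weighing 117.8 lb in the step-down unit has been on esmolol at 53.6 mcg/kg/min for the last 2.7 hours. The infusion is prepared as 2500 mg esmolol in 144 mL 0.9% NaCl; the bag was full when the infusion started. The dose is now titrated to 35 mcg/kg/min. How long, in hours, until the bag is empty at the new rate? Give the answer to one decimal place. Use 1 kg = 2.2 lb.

Initial rate:
Weight = 117.8 lb ÷ 2.2 lb/kg = 53.54545 kg
Dose = 53.6 mcg/kg/min × 53.54545 kg = 2870.036 mcg/min
2870.036 mcg/min × 60 min/hr = 172202.2 mcg/hr
Concentration = 2500 mg ÷ 144 mL = 17.36111 mg/mL = 17361.11 mcg/mL
Rate = 172202.2 mcg/hr ÷ 17361.11 mcg/mL = 9.918846 mL/hr
Volume infused so far = 9.918846 mL/hr × 2.7 hr = 26.78088 mL
Volume remaining = 144 − 26.78088 = 117.2191 mL
New rate:
Dose = 35 mcg/kg/min × 53.54545 kg = 1874.091 mcg/min
1874.091 mcg/min × 60 min/hr = 112445.5 mcg/hr
Rate = 112445.5 mcg/hr ÷ 17361.11 mcg/mL = 6.476858 mL/hr
Time remaining = 117.2191 mL ÷ 6.476858 mL/hr = 18.09814 hr

18.1 hours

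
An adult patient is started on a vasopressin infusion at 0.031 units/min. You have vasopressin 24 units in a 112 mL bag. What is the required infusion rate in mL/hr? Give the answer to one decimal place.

8.7 mL/hr

0.031 units/min × 60 min/hr = 1.86 units/hr
Concentration = 24 units ÷ 112 mL = 0.2142857 units/mL
Rate = 1.86 units/hr ÷ 0.2142857 units/mL = 8.68 mL/hr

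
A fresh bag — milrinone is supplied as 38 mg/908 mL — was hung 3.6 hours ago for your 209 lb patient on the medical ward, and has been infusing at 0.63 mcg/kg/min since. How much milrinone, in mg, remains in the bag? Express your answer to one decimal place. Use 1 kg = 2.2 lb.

25.1 mg

Weight = 209 lb ÷ 2.2 lb/kg = 95 kg
Dose = 0.63 mcg/kg/min × 95 kg = 59.85 mcg/min
59.85 mcg/min × 60 min/hr = 3591 mcg/hr
Concentration = 38 mg ÷ 908 mL = 0.04185022 mg/mL = 41.85022 mcg/mL
Rate = 3591 mcg/hr ÷ 41.85022 mcg/mL = 85.806 mL/hr
Volume infused = 85.806 mL/hr × 3.6 hr = 308.9016 mL
Volume remaining = 908 − 308.9016 = 599.0984 mL
Drug remaining = 599.0984 mL × 41.85022 mcg/mL = 25072.4 mcg = 25.0724 mg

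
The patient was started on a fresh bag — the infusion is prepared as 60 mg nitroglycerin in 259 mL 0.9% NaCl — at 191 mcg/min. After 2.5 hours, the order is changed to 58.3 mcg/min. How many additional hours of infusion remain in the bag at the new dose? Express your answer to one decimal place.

Initial rate:
191 mcg/min × 60 min/hr = 11460 mcg/hr
Concentration = 60 mg ÷ 259 mL = 0.2316602 mg/mL = 231.6602 mcg/mL
Rate = 11460 mcg/hr ÷ 231.6602 mcg/mL = 49.469 mL/hr
Volume infused so far = 49.469 mL/hr × 2.5 hr = 123.6725 mL
Volume remaining = 259 − 123.6725 = 135.3275 mL
New rate:
58.3 mcg/min × 60 min/hr = 3498 mcg/hr
Rate = 3498 mcg/hr ÷ 231.6602 mcg/mL = 15.0997 mL/hr
Time remaining = 135.3275 mL ÷ 15.0997 mL/hr = 8.962264 hr

9.0 hours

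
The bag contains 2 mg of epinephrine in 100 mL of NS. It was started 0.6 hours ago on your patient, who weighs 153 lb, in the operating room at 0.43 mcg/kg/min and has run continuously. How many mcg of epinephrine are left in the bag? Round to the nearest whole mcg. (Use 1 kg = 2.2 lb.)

Weight = 153 lb ÷ 2.2 lb/kg = 69.54545 kg
Dose = 0.43 mcg/kg/min × 69.54545 kg = 29.90455 mcg/min
29.90455 mcg/min × 60 min/hr = 1794.273 mcg/hr
Concentration = 2 mg ÷ 100 mL = 0.02 mg/mL = 20 mcg/mL
Rate = 1794.273 mcg/hr ÷ 20 mcg/mL = 89.71364 mL/hr
Volume infused = 89.71364 mL/hr × 0.6 hr = 53.82818 mL
Volume remaining = 100 − 53.82818 = 46.17182 mL
Drug remaining = 46.17182 mL × 20 mcg/mL = 923.4364 mcg

923 mcg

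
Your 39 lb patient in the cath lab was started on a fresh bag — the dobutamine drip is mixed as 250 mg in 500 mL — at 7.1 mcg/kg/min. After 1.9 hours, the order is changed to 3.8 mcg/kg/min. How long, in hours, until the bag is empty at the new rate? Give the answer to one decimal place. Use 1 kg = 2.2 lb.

58.3 hours

Initial rate:
Weight = 39 lb ÷ 2.2 lb/kg = 17.72727 kg
Dose = 7.1 mcg/kg/min × 17.72727 kg = 125.8636 mcg/min
125.8636 mcg/min × 60 min/hr = 7551.818 mcg/hr
Concentration = 250 mg ÷ 500 mL = 0.5 mg/mL = 500 mcg/mL
Rate = 7551.818 mcg/hr ÷ 500 mcg/mL = 15.10364 mL/hr
Volume infused so far = 15.10364 mL/hr × 1.9 hr = 28.69691 mL
Volume remaining = 500 − 28.69691 = 471.3031 mL
New rate:
Dose = 3.8 mcg/kg/min × 17.72727 kg = 67.36364 mcg/min
67.36364 mcg/min × 60 min/hr = 4041.818 mcg/hr
Rate = 4041.818 mcg/hr ÷ 500 mcg/mL = 8.083636 mL/hr
Time remaining = 471.3031 mL ÷ 8.083636 mL/hr = 58.30335 hr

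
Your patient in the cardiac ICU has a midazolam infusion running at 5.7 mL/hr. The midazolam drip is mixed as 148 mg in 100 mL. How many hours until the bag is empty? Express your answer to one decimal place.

Duration = 100 mL ÷ 5.7 mL/hr = 17.54386 hr

17.5 hours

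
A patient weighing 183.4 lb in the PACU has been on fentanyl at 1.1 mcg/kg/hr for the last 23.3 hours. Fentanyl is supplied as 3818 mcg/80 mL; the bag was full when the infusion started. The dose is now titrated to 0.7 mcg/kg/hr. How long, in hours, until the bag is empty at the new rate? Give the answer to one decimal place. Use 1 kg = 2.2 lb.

28.8 hours

Initial rate:
Weight = 183.4 lb ÷ 2.2 lb/kg = 83.36364 kg
Dose = 1.1 mcg/kg/hr × 83.36364 kg = 91.7 mcg/hr
Concentration = 3818 mcg ÷ 80 mL = 47.725 mcg/mL
Rate = 91.7 mcg/hr ÷ 47.725 mcg/mL = 1.921425 mL/hr
Volume infused so far = 1.921425 mL/hr × 23.3 hr = 44.7692 mL
Volume remaining = 80 − 44.7692 = 35.2308 mL
New rate:
Dose = 0.7 mcg/kg/hr × 83.36364 kg = 58.35455 mcg/hr
Rate = 58.35455 mcg/hr ÷ 47.725 mcg/mL = 1.222725 mL/hr
Time remaining = 35.2308 mL ÷ 1.222725 mL/hr = 28.81335 hr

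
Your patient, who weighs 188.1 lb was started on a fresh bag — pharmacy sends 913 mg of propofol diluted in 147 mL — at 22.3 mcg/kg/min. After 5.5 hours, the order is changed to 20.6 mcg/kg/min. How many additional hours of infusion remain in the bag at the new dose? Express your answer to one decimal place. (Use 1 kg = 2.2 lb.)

2.7 hours

Initial rate:
Weight = 188.1 lb ÷ 2.2 lb/kg = 85.5 kg
Dose = 22.3 mcg/kg/min × 85.5 kg = 1906.65 mcg/min
1906.65 mcg/min × 60 min/hr = 114399 mcg/hr
Concentration = 913 mg ÷ 147 mL = 6.210884 mg/mL = 6210.884 mcg/mL
Rate = 114399 mcg/hr ÷ 6210.884 mcg/mL = 18.41912 mL/hr
Volume infused so far = 18.41912 mL/hr × 5.5 hr = 101.3051 mL
Volume remaining = 147 − 101.3051 = 45.69486 mL
New rate:
Dose = 20.6 mcg/kg/min × 85.5 kg = 1761.3 mcg/min
1761.3 mcg/min × 60 min/hr = 105678 mcg/hr
Rate = 105678 mcg/hr ÷ 6210.884 mcg/mL = 17.01497 mL/hr
Time remaining = 45.69486 mL ÷ 17.01497 mL/hr = 2.685568 hr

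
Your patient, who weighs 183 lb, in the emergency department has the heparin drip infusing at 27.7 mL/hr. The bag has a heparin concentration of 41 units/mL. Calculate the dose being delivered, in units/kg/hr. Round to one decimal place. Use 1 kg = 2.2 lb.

13.7 units/kg/hr

Weight = 183 lb ÷ 2.2 lb/kg = 83.18182 kg
Drug rate = 27.7 mL/hr × 41 units/mL = 1135.7 units/hr
1135.7 units/hr ÷ 83.18182 kg = 13.65322 units/kg/hr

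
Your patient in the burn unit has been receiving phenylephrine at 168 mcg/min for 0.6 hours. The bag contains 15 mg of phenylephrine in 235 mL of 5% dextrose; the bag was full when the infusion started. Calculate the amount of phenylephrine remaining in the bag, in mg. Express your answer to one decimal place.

9.0 mg

168 mcg/min × 60 min/hr = 10080 mcg/hr
Concentration = 15 mg ÷ 235 mL = 0.06382979 mg/mL = 63.82979 mcg/mL
Rate = 10080 mcg/hr ÷ 63.82979 mcg/mL = 157.92 mL/hr
Volume infused = 157.92 mL/hr × 0.6 hr = 94.752 mL
Volume remaining = 235 − 94.752 = 140.248 mL
Drug remaining = 140.248 mL × 63.82979 mcg/mL = 8952 mcg = 8.952 mg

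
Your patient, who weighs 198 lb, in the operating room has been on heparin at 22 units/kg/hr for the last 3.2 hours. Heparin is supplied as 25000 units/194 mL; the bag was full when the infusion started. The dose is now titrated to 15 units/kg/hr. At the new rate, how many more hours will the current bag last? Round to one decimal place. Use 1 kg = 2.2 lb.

13.8 hours

Initial rate:
Weight = 198 lb ÷ 2.2 lb/kg = 90 kg
Dose = 22 units/kg/hr × 90 kg = 1980 units/hr
Concentration = 25000 units ÷ 194 mL = 128.866 units/mL
Rate = 1980 units/hr ÷ 128.866 units/mL = 15.3648 mL/hr
Volume infused so far = 15.3648 mL/hr × 3.2 hr = 49.16736 mL
Volume remaining = 194 − 49.16736 = 144.8326 mL
New rate:
Dose = 15 units/kg/hr × 90 kg = 1350 units/hr
Rate = 1350 units/hr ÷ 128.866 units/mL = 10.476 mL/hr
Time remaining = 144.8326 mL ÷ 10.476 mL/hr = 13.82519 hr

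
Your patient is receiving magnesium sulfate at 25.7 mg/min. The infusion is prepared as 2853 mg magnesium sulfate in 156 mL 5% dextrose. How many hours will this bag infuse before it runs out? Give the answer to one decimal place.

25.7 mg/min × 60 min/hr = 1542 mg/hr
Concentration = 2853 mg ÷ 156 mL = 18.28846 mg/mL
Rate = 1542 mg/hr ÷ 18.28846 mg/mL = 84.31546 mL/hr
Duration = 156 mL ÷ 84.31546 mL/hr = 1.850195 hr

1.9 hours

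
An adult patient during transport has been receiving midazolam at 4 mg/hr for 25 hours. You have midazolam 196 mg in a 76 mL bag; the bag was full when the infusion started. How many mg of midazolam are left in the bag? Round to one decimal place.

96.0 mg

Concentration = 196 mg ÷ 76 mL = 2.578947 mg/mL
Rate = 4 mg/hr ÷ 2.578947 mg/mL = 1.55102 mL/hr
Volume infused = 1.55102 mL/hr × 25 hr = 38.77551 mL
Volume remaining = 76 − 38.77551 = 37.22449 mL
Drug remaining = 37.22449 mL × 2.578947 mg/mL = 96 mg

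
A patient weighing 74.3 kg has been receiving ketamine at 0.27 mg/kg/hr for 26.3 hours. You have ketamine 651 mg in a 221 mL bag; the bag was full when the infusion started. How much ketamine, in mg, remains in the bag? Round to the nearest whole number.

123 mg

Dose = 0.27 mg/kg/hr × 74.3 kg = 20.061 mg/hr
Concentration = 651 mg ÷ 221 mL = 2.945701 mg/mL
Rate = 20.061 mg/hr ÷ 2.945701 mg/mL = 6.810263 mL/hr
Volume infused = 6.810263 mL/hr × 26.3 hr = 179.1099 mL
Volume remaining = 221 − 179.1099 = 41.89009 mL
Drug remaining = 41.89009 mL × 2.945701 mg/mL = 123.3957 mg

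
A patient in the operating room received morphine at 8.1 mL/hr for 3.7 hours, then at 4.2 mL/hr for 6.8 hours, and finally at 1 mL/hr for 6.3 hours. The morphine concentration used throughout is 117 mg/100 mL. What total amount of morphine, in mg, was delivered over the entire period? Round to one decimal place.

Concentration = 117 mg ÷ 100 mL = 1.17 mg/mL
Stage 1: 8.1 mL/hr × 3.7 hr = 29.97 mL → 29.97 mL × 1.17 mg/mL = 35.0649 mg
Stage 2: 4.2 mL/hr × 6.8 hr = 28.56 mL → 28.56 mL × 1.17 mg/mL = 33.4152 mg
Stage 3: 1 mL/hr × 6.3 hr = 6.3 mL → 6.3 mL × 1.17 mg/mL = 7.371 mg
Total = 35.0649 + 33.4152 + 7.371 = 75.8511 mg

75.9 mg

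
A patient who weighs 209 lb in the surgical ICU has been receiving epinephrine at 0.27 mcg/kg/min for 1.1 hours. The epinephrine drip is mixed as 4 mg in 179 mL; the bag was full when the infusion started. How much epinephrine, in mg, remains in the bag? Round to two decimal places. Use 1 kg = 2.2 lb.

Weight = 209 lb ÷ 2.2 lb/kg = 95 kg
Dose = 0.27 mcg/kg/min × 95 kg = 25.65 mcg/min
25.65 mcg/min × 60 min/hr = 1539 mcg/hr
Concentration = 4 mg ÷ 179 mL = 0.02234637 mg/mL = 22.34637 mcg/mL
Rate = 1539 mcg/hr ÷ 22.34637 mcg/mL = 68.87025 mL/hr
Volume infused = 68.87025 mL/hr × 1.1 hr = 75.75728 mL
Volume remaining = 179 − 75.75728 = 103.2427 mL
Drug remaining = 103.2427 mL × 22.34637 mcg/mL = 2307.1 mcg = 2.3071 mg

2.31 mg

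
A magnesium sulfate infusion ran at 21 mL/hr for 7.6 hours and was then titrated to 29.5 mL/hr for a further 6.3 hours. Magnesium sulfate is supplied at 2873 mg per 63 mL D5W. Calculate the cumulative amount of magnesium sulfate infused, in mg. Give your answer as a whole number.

Concentration = 2873 mg ÷ 63 mL = 45.60317 mg/mL
Stage 1: 21 mL/hr × 7.6 hr = 159.6 mL → 159.6 mL × 45.60317 mg/mL = 7278.267 mg
Stage 2: 29.5 mL/hr × 6.3 hr = 185.85 mL → 185.85 mL × 45.60317 mg/mL = 8475.35 mg
Total = 7278.267 + 8475.35 = 15753.62 mg

15754 mg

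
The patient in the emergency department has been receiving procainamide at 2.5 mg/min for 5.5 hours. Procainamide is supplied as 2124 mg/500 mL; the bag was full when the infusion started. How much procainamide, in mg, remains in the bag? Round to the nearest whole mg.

2.5 mg/min × 60 min/hr = 150 mg/hr
Concentration = 2124 mg ÷ 500 mL = 4.248 mg/mL
Rate = 150 mg/hr ÷ 4.248 mg/mL = 35.31073 mL/hr
Volume infused = 35.31073 mL/hr × 5.5 hr = 194.209 mL
Volume remaining = 500 − 194.209 = 305.791 mL
Drug remaining = 305.791 mL × 4.248 mg/mL = 1299 mg

1299 mg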